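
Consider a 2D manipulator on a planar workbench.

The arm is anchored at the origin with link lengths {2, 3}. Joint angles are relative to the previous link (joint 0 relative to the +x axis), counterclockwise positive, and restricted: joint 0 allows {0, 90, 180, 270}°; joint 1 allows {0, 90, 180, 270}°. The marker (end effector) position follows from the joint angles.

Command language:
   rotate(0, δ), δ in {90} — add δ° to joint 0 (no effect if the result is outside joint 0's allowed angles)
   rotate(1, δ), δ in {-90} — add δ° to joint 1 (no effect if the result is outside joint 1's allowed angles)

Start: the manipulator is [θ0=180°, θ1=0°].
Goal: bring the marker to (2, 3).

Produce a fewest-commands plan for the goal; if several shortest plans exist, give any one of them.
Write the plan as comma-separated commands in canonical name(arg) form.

rotate(1, -90), rotate(1, -90), rotate(1, -90), rotate(0, 90), rotate(0, 90)

initial: [θ0=180°, θ1=0°]
step 1 (rotate(1, -90)): [θ0=180°, θ1=270°]
step 2 (rotate(1, -90)): [θ0=180°, θ1=180°]
step 3 (rotate(1, -90)): [θ0=180°, θ1=90°]
step 4 (rotate(0, 90)): [θ0=270°, θ1=90°]
step 5 (rotate(0, 90)): [θ0=0°, θ1=90°]
minimal: 5 command(s), checked below 5.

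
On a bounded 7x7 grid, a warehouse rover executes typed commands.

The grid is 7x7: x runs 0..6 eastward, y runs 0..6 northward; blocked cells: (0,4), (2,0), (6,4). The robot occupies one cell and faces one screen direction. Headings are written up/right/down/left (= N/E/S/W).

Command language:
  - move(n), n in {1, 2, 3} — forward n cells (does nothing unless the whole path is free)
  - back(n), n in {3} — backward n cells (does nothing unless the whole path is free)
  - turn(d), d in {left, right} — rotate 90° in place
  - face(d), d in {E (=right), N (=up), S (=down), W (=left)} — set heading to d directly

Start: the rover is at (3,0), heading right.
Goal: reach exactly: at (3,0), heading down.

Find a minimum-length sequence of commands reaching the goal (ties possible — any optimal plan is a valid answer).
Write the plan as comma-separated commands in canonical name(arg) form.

face(S)

from: at (3,0), heading right
[1] after face(S): at (3,0), heading down
shorter routes all fall short; 1 is best.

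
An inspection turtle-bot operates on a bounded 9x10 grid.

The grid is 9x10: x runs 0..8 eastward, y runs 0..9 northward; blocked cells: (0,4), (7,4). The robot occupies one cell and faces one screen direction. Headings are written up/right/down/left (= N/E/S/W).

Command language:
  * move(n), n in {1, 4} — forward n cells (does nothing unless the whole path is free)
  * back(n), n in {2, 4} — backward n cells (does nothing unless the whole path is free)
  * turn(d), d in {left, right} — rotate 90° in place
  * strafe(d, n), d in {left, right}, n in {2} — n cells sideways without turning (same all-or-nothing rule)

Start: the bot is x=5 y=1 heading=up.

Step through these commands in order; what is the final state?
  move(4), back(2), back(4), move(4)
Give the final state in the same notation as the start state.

begin: x=5 y=1 heading=up
[1] after move(4): x=5 y=5 heading=up
[2] after back(2): x=5 y=3 heading=up
[3] after back(4): x=5 y=3 heading=up
[4] after move(4): x=5 y=7 heading=up

x=5 y=7 heading=up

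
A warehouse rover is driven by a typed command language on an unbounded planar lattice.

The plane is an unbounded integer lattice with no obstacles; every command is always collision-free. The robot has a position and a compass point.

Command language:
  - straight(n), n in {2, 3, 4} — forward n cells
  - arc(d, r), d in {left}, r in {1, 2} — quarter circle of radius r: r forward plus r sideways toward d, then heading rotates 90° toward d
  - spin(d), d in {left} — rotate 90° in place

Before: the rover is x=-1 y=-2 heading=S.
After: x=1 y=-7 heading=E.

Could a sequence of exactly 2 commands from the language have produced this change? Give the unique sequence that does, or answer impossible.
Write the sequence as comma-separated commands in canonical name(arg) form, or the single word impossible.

straight(3), arc(left, 2)

key: cell and facing (now E) both changed — the 2 commands mix motion and turning
from: x=-1 y=-2 heading=S
step 1 (straight(3)): x=-1 y=-5 heading=S
step 2 (arc(left, 2)): x=1 y=-7 heading=E
uniquely the one of 36 2-step routes that fits.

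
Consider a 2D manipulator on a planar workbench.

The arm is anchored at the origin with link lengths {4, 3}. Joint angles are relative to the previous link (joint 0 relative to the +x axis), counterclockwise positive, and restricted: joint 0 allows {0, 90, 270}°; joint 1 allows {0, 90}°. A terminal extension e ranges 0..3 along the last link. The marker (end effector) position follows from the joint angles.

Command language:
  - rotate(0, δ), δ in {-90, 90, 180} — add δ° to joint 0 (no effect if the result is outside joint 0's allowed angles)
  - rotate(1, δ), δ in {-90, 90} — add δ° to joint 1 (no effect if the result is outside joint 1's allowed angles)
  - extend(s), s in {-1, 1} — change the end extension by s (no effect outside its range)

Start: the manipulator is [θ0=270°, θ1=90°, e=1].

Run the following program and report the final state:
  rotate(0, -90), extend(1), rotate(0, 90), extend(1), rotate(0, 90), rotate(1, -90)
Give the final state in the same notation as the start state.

[θ0=90°, θ1=0°, e=3]

initial: [θ0=270°, θ1=90°, e=1]
t=1 rotate(0, -90) ⇒ [θ0=270°, θ1=90°, e=1]
t=2 extend(1) ⇒ [θ0=270°, θ1=90°, e=2]
t=3 rotate(0, 90) ⇒ [θ0=0°, θ1=90°, e=2]
t=4 extend(1) ⇒ [θ0=0°, θ1=90°, e=3]
t=5 rotate(0, 90) ⇒ [θ0=90°, θ1=90°, e=3]
t=6 rotate(1, -90) ⇒ [θ0=90°, θ1=0°, e=3]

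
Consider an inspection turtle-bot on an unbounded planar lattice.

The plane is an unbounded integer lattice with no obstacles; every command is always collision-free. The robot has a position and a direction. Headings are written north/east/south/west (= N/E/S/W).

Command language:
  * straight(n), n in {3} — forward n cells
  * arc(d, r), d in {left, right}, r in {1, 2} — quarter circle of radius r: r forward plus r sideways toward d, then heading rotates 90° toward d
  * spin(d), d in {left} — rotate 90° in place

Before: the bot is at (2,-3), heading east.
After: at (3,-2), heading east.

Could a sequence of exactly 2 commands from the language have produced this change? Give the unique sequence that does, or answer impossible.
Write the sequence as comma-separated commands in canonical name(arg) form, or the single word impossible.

spin(left), arc(right, 1)

key: order matters: swapping spin(left) and arc(right, 1) lands elsewhere
from: at (2,-3), heading east
t=1 spin(left) ⇒ at (2,-3), heading north
t=2 arc(right, 1) ⇒ at (3,-2), heading east
all 36 alternatives checked — unique.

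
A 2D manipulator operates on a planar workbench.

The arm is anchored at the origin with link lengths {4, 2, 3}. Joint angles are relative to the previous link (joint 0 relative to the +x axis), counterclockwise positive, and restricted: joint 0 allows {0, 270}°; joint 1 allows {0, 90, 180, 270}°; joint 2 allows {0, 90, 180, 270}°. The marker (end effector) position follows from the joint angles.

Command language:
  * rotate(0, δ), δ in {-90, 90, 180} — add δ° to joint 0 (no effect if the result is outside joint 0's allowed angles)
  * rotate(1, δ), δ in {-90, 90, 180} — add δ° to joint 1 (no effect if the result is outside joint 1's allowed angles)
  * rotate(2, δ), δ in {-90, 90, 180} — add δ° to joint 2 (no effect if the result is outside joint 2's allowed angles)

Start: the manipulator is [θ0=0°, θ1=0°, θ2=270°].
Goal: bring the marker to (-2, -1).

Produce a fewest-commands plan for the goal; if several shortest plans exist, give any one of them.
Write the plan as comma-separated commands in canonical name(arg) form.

start: [θ0=0°, θ1=0°, θ2=270°]
step 1 (rotate(1, -90)): [θ0=0°, θ1=270°, θ2=270°]
step 2 (rotate(0, -90)): [θ0=270°, θ1=270°, θ2=270°]
nothing shorter than 2 reaches the goal.

rotate(1, -90), rotate(0, -90)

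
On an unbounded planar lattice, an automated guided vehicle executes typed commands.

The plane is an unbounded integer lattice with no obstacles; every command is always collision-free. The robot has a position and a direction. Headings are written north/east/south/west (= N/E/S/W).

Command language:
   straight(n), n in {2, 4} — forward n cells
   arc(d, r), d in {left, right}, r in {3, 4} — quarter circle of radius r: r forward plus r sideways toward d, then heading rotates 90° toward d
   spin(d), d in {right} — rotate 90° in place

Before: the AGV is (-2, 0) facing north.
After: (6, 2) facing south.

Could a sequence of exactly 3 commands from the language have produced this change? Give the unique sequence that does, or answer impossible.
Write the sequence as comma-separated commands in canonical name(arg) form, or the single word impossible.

straight(2), arc(right, 4), arc(right, 4)

key: running arc(right, 4) before straight(2) would end elsewhere — order is forced
t0: (-2, 0) facing north
step 1 (straight(2)): (-2, 2) facing north
step 2 (arc(right, 4)): (2, 6) facing east
step 3 (arc(right, 4)): (6, 2) facing south
no rival 3-sequence matches.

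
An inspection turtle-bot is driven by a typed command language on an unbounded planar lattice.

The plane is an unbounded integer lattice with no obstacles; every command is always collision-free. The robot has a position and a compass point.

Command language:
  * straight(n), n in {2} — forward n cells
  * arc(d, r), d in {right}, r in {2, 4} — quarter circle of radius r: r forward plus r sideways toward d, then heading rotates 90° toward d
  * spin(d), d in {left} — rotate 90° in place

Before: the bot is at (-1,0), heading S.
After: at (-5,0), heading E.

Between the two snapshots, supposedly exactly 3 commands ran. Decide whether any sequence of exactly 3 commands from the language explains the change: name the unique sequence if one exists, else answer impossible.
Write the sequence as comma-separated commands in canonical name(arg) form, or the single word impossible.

key: position moved to (-5,0) AND the heading swung to E — translation plus rotation needed
t0: at (-1,0), heading S
[1] after arc(right, 4): at (-5,-4), heading W
[2] after arc(right, 2): at (-7,-2), heading N
[3] after arc(right, 2): at (-5,0), heading E
no rival 3-sequence matches.

arc(right, 4), arc(right, 2), arc(right, 2)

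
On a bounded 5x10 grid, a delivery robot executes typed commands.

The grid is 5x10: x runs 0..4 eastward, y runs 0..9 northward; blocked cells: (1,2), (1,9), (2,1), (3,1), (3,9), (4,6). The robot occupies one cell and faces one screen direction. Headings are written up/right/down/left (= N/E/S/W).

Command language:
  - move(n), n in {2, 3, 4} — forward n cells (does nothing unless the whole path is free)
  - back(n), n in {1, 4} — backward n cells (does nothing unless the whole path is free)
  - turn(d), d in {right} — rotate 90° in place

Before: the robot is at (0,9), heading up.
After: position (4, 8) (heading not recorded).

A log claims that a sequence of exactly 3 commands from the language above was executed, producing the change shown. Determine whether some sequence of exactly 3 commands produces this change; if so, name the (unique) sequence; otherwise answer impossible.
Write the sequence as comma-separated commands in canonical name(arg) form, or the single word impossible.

back(1), turn(right), move(4)

key: order matters: swapping back(1) and move(4) lands elsewhere
begin: at (0,9), heading up
t=1 back(1) ⇒ at (0,8), heading up
t=2 turn(right) ⇒ at (0,8), heading right
t=3 move(4) ⇒ at (4,8), heading right
no other 3-command option fits: unique.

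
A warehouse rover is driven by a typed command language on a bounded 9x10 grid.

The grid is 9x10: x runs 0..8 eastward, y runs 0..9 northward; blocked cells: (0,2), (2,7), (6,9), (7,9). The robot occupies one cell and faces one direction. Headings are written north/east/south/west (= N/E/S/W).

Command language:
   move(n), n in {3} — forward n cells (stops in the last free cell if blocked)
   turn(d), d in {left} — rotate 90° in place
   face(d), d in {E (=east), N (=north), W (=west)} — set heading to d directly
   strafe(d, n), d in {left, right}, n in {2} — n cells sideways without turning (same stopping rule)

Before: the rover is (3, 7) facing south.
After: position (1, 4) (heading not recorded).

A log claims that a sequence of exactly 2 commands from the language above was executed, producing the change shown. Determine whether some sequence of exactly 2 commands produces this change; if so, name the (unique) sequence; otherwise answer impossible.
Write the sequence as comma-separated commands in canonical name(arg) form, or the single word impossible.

move(3), strafe(right, 2)

key: order matters: swapping move(3) and strafe(right, 2) lands elsewhere
t0: (3, 7) facing south
step 1 (move(3)): (3, 4) facing south
step 2 (strafe(right, 2)): (1, 4) facing south
uniquely the one of 49 2-step routes that fits.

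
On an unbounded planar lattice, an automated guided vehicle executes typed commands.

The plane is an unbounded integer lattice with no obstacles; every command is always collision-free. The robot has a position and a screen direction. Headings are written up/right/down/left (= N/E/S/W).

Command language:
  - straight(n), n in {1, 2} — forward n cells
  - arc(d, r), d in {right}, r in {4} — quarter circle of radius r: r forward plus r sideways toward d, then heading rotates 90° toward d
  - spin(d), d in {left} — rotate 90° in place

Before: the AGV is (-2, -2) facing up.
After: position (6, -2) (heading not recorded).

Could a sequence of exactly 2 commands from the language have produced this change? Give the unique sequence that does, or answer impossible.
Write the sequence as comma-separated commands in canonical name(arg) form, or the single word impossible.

initial: (-2, -2) facing up
step 1 (arc(right, 4)): (2, 2) facing right
step 2 (arc(right, 4)): (6, -2) facing down
uniquely the one of 16 2-step routes that fits.

arc(right, 4), arc(right, 4)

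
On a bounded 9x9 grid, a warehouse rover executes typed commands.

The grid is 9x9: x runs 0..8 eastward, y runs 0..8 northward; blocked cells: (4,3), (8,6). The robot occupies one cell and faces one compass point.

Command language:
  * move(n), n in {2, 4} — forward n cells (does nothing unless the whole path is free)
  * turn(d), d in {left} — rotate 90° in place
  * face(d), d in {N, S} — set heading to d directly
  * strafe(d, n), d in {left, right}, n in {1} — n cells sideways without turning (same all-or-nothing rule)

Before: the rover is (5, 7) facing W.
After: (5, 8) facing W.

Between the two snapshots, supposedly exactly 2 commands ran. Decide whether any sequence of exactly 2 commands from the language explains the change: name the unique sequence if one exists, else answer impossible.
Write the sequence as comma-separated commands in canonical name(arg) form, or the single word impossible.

key: the second strafe(right, 1) would leave the grid, so it does nothing
begin: (5, 7) facing W
t=1 strafe(right, 1) ⇒ (5, 8) facing W
t=2 strafe(right, 1) ⇒ (5, 8) facing W
uniquely the one of 49 2-step routes that fits.

strafe(right, 1), strafe(right, 1)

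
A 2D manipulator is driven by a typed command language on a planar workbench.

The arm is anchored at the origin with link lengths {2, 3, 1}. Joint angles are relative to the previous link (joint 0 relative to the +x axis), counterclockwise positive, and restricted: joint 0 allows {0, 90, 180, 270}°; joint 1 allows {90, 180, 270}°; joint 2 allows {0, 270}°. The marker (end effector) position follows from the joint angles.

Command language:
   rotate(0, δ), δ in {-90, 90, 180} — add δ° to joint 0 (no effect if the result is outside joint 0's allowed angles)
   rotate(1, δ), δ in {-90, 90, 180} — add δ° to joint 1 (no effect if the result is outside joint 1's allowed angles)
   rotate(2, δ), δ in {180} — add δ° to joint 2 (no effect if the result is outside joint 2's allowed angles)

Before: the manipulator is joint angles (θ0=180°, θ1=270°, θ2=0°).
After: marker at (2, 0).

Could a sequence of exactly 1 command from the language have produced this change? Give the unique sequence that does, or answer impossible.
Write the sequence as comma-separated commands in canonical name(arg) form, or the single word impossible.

from: joint angles (θ0=180°, θ1=270°, θ2=0°)
[1] after rotate(1, -90): joint angles (θ0=180°, θ1=180°, θ2=0°)
all 7 alternatives checked — unique.

rotate(1, -90)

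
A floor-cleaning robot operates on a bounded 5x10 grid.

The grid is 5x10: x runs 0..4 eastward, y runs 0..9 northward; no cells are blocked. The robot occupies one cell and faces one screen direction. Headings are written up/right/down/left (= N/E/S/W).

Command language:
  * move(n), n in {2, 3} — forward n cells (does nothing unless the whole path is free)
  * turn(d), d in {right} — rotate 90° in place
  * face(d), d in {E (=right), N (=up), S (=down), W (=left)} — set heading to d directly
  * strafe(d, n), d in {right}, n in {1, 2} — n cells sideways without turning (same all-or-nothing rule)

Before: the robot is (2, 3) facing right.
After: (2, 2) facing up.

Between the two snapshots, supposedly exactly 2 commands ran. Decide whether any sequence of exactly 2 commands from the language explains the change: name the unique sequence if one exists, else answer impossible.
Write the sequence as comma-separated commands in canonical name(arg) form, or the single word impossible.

key: cell and facing (now N) both changed — the 2 commands mix motion and turning
from: (2, 3) facing right
step 1 (strafe(right, 1)): (2, 2) facing right
step 2 (face(N)): (2, 2) facing up
uniquely the one of 81 2-step routes that fits.

strafe(right, 1), face(N)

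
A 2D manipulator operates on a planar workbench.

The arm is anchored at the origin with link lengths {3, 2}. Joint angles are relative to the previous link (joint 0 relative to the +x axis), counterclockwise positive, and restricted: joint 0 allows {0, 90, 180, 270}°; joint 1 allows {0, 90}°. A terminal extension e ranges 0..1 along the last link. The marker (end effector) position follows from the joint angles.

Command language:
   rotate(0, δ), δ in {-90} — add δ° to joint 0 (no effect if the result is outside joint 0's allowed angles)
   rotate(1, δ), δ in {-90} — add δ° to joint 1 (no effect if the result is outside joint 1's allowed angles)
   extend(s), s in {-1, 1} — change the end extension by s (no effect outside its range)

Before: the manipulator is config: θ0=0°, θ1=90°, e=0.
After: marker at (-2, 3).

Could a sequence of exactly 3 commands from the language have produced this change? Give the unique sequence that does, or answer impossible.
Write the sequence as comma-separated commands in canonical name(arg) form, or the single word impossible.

rotate(0, -90), rotate(0, -90), rotate(0, -90)

t0: config: θ0=0°, θ1=90°, e=0
step 1 (rotate(0, -90)): config: θ0=270°, θ1=90°, e=0
step 2 (rotate(0, -90)): config: θ0=180°, θ1=90°, e=0
step 3 (rotate(0, -90)): config: θ0=90°, θ1=90°, e=0
no rival 3-sequence matches.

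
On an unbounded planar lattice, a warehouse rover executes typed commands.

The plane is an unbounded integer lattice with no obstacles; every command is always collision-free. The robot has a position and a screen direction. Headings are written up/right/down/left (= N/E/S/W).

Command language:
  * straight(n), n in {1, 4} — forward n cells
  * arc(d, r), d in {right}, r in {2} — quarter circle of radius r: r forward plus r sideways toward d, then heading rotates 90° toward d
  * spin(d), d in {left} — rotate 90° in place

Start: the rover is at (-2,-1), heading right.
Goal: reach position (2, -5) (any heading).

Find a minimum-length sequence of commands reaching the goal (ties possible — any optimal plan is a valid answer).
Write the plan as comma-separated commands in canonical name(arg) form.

t0: at (-2,-1), heading right
1. straight(4) → at (2,-1), heading right
2. arc(right, 2) → at (4,-3), heading down
3. arc(right, 2) → at (2,-5), heading left
no 2-step plan works, so 3 is optimal.

straight(4), arc(right, 2), arc(right, 2)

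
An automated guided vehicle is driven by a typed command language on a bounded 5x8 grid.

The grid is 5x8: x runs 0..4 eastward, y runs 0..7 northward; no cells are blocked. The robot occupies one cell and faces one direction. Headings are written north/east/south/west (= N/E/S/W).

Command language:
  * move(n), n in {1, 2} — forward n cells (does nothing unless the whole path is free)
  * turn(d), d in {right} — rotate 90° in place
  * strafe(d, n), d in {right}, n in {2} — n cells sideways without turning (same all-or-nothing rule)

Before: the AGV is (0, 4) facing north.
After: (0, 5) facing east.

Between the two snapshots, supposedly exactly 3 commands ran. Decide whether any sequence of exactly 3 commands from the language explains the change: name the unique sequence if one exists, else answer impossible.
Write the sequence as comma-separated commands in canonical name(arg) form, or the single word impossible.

impossible

all 64 sequences checked — none match.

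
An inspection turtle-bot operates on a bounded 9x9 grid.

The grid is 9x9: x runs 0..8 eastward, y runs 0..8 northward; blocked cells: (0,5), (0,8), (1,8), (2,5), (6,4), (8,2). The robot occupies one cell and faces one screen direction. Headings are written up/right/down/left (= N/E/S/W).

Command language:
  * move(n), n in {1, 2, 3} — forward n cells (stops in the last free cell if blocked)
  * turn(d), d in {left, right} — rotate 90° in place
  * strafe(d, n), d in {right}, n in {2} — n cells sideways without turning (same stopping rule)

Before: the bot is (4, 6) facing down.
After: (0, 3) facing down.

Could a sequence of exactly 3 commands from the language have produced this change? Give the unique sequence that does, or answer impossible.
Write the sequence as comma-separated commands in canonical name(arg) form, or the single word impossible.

key: order matters: swapping move(3) and strafe(right, 2) lands elsewhere
from: (4, 6) facing down
step 1 (move(3)): (4, 3) facing down
step 2 (strafe(right, 2)): (2, 3) facing down
step 3 (strafe(right, 2)): (0, 3) facing down
all 216 alternatives checked — unique.

move(3), strafe(right, 2), strafe(right, 2)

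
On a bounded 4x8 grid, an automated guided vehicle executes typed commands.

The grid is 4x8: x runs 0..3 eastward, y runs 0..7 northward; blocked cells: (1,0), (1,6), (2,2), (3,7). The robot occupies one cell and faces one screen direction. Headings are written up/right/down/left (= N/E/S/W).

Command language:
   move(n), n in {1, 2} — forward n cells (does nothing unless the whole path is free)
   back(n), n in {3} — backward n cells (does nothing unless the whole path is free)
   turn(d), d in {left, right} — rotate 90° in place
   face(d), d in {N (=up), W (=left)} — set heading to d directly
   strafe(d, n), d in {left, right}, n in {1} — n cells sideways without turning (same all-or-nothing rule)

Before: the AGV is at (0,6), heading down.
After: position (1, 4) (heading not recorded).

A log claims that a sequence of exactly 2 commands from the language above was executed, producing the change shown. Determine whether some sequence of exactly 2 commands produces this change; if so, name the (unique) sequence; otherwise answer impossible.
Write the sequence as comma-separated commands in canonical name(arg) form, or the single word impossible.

move(2), strafe(left, 1)

key: order matters: swapping move(2) and strafe(left, 1) lands elsewhere
initial: at (0,6), heading down
step 1 (move(2)): at (0,4), heading down
step 2 (strafe(left, 1)): at (1,4), heading down
uniquely the one of 81 2-step routes that fits.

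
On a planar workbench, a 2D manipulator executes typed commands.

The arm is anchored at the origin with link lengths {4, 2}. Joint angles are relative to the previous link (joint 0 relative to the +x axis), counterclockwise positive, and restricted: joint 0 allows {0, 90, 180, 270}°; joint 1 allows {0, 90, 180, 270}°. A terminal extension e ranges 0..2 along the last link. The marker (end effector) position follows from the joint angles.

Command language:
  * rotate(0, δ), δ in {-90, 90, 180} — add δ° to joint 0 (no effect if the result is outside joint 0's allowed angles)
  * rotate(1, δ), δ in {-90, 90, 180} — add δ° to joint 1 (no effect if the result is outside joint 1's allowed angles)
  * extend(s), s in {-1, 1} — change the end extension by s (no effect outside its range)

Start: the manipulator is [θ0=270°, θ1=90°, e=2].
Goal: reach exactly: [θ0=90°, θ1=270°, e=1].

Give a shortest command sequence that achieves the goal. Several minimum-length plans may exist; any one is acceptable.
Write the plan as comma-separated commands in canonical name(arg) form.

begin: [θ0=270°, θ1=90°, e=2]
t=1 rotate(0, 180) ⇒ [θ0=90°, θ1=90°, e=2]
t=2 extend(-1) ⇒ [θ0=90°, θ1=90°, e=1]
t=3 rotate(1, 180) ⇒ [θ0=90°, θ1=270°, e=1]
shorter routes all fall short; 3 is best.

rotate(0, 180), extend(-1), rotate(1, 180)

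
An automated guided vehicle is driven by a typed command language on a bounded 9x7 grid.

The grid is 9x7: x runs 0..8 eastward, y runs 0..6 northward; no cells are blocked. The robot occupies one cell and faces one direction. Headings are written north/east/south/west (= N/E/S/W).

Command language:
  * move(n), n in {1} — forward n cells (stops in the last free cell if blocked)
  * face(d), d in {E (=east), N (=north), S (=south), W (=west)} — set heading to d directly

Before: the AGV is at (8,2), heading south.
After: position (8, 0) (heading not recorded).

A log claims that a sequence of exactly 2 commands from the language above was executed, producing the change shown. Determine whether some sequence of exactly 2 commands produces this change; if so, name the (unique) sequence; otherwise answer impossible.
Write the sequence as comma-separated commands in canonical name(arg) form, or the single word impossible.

move(1), move(1)

t0: at (8,2), heading south
1. move(1) → at (8,1), heading south
2. move(1) → at (8,0), heading south
uniquely the one of 25 2-step routes that fits.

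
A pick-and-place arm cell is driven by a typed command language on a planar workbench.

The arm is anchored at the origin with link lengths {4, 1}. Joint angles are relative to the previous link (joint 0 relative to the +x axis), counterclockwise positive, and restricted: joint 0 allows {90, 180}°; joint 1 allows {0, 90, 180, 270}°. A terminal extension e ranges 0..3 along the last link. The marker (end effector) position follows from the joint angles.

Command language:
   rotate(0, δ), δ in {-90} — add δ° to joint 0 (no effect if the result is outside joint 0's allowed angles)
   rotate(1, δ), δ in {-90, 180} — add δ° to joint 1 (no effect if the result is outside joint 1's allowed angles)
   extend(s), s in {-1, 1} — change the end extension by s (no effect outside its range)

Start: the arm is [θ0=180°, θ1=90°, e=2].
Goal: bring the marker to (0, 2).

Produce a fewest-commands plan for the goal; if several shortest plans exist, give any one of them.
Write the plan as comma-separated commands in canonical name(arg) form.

rotate(0, -90), rotate(1, -90), rotate(1, 180), extend(-1)

begin: [θ0=180°, θ1=90°, e=2]
[1] after rotate(0, -90): [θ0=90°, θ1=90°, e=2]
[2] after rotate(1, -90): [θ0=90°, θ1=0°, e=2]
[3] after rotate(1, 180): [θ0=90°, θ1=180°, e=2]
[4] after extend(-1): [θ0=90°, θ1=180°, e=1]
minimal: 4 command(s), checked below 4.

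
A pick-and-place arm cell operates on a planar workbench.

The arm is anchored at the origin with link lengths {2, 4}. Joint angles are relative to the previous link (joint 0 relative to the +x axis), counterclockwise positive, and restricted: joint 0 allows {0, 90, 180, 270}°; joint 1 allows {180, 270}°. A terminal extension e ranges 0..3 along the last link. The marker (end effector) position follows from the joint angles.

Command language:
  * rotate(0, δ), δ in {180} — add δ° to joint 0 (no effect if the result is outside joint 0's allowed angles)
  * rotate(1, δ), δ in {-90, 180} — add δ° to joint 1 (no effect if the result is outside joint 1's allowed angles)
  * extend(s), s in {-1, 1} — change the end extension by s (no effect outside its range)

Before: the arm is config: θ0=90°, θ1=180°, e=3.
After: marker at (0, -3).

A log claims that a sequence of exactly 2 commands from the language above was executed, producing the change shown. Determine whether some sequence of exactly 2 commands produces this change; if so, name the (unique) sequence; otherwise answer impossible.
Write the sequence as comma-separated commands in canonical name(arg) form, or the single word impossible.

extend(-1), extend(-1)

from: config: θ0=90°, θ1=180°, e=3
1. extend(-1) → config: θ0=90°, θ1=180°, e=2
2. extend(-1) → config: θ0=90°, θ1=180°, e=1
all 25 alternatives checked — unique.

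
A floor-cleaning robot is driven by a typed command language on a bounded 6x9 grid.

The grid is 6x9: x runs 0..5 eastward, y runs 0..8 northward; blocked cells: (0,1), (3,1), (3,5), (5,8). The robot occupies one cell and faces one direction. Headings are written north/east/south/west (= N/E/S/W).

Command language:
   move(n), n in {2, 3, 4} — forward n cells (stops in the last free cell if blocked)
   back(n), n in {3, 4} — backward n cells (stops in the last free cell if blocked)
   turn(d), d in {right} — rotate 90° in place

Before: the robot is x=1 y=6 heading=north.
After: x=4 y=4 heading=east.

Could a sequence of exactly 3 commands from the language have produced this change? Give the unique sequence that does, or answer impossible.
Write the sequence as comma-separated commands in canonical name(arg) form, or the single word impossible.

no 3-step route produces this change.

impossible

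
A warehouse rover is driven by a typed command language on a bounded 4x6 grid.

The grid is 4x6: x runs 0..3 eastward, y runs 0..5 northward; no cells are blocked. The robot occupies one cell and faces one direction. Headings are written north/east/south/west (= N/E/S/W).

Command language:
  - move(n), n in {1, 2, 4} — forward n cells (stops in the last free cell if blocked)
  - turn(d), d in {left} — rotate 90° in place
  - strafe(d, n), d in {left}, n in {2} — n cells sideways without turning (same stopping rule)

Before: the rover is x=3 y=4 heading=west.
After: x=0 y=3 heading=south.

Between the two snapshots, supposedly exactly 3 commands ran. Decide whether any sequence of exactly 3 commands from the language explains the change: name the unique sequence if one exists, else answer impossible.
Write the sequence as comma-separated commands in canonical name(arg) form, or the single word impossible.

move(4), turn(left), move(1)

key: move(4) runs into the grid edge before its full distance
begin: x=3 y=4 heading=west
[1] after move(4): x=0 y=4 heading=west
[2] after turn(left): x=0 y=4 heading=south
[3] after move(1): x=0 y=3 heading=south
no other 3-command option fits: unique.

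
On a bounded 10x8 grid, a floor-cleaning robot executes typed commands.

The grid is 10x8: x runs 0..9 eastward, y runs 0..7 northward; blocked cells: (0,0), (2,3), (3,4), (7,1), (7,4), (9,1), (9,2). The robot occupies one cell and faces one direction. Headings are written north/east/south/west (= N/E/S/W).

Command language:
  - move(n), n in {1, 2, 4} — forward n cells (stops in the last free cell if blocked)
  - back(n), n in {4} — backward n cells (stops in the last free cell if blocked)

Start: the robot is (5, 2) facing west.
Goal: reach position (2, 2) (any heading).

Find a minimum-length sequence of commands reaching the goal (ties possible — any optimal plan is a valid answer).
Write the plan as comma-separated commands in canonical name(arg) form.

move(1), move(2)

start: (5, 2) facing west
[1] after move(1): (4, 2) facing west
[2] after move(2): (2, 2) facing west
minimal: 2 command(s), checked below 2.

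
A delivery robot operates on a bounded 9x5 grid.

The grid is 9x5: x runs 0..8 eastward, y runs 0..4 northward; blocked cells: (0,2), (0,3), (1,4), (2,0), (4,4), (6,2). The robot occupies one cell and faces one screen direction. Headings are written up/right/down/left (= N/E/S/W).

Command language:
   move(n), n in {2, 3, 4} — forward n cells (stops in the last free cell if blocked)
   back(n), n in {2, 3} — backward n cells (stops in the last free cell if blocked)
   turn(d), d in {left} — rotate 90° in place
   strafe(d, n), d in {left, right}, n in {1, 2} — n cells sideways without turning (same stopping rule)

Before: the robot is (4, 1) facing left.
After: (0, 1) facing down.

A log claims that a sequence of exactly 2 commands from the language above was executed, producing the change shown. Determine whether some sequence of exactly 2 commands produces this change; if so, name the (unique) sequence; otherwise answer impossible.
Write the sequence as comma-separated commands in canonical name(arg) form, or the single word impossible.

move(4), turn(left)

key: order matters: swapping move(4) and turn(left) lands elsewhere
t0: (4, 1) facing left
[1] after move(4): (0, 1) facing left
[2] after turn(left): (0, 1) facing down
no rival 2-sequence matches.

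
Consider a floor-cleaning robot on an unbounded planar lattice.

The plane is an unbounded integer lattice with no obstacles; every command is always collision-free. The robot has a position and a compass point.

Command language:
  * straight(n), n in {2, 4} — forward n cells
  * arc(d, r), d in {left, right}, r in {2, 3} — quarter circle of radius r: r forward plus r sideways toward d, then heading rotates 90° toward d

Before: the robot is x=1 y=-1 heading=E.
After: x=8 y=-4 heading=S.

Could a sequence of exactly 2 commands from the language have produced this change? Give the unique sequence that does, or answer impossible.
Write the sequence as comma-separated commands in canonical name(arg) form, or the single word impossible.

key: order matters: swapping straight(4) and arc(right, 3) lands elsewhere
initial: x=1 y=-1 heading=E
step 1 (straight(4)): x=5 y=-1 heading=E
step 2 (arc(right, 3)): x=8 y=-4 heading=S
no rival 2-sequence matches.

straight(4), arc(right, 3)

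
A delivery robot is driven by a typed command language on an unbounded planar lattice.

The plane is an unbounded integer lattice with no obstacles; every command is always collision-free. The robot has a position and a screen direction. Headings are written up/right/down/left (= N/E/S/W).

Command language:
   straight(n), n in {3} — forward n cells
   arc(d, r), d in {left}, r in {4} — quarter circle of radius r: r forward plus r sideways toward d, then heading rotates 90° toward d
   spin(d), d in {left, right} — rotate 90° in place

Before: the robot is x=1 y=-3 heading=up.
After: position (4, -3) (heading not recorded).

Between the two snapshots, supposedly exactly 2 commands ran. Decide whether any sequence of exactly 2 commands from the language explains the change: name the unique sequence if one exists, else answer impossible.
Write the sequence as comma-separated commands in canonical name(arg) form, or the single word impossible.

key: running straight(3) before spin(right) would end elsewhere — order is forced
initial: x=1 y=-3 heading=up
step 1 (spin(right)): x=1 y=-3 heading=right
step 2 (straight(3)): x=4 y=-3 heading=right
uniquely the one of 16 2-step routes that fits.

spin(right), straight(3)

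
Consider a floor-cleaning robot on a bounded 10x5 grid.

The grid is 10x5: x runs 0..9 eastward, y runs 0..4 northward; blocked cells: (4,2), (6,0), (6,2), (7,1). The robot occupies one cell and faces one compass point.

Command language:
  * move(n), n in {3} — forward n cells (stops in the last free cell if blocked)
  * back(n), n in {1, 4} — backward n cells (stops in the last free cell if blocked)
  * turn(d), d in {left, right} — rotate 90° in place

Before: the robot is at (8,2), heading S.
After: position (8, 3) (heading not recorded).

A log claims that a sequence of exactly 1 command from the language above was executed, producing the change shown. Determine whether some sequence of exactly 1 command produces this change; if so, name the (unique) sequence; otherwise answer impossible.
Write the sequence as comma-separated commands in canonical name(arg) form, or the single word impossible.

begin: at (8,2), heading S
1. back(1) → at (8,3), heading S
no other 1-command option fits: unique.

back(1)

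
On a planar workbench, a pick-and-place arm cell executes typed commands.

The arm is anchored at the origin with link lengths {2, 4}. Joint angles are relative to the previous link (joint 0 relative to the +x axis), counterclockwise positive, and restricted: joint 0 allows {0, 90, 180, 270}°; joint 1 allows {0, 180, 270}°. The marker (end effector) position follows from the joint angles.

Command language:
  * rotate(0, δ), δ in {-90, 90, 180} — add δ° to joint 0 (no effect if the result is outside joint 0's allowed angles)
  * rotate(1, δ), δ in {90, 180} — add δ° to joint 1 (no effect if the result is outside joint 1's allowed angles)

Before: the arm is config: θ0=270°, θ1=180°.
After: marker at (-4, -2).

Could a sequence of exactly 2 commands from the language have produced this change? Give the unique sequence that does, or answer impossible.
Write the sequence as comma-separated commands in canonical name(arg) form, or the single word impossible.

rotate(1, 90), rotate(1, 180)

key: running rotate(1, 180) before rotate(1, 90) would end elsewhere — order is forced
begin: config: θ0=270°, θ1=180°
step 1 (rotate(1, 90)): config: θ0=270°, θ1=270°
step 2 (rotate(1, 180)): config: θ0=270°, θ1=270°
no rival 2-sequence matches.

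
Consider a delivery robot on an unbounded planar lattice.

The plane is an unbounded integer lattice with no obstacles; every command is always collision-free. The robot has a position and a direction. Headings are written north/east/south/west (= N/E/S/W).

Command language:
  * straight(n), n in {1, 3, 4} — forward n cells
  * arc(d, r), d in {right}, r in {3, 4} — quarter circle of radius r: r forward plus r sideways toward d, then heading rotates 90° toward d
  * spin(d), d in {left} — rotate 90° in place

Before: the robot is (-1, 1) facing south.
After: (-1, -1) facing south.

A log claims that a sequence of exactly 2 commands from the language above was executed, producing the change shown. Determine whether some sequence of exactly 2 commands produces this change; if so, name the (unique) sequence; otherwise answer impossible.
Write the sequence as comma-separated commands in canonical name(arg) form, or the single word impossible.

straight(1), straight(1)

key: heading stays S — no command in the sequence turns
from: (-1, 1) facing south
[1] after straight(1): (-1, 0) facing south
[2] after straight(1): (-1, -1) facing south
all 36 alternatives checked — unique.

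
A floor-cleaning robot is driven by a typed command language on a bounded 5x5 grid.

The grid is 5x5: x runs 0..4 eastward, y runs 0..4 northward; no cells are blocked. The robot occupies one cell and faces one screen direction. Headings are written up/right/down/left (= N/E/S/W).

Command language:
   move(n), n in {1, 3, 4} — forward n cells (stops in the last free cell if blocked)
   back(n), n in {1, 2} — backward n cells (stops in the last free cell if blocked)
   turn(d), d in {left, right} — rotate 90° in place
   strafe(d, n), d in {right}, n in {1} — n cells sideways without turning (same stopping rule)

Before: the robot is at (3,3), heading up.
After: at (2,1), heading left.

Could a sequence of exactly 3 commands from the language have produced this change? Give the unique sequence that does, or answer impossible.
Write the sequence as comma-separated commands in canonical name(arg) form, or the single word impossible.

back(2), turn(left), move(1)

key: position moved to (2,1) AND the heading swung to W — translation plus rotation needed
begin: at (3,3), heading up
step 1 (back(2)): at (3,1), heading up
step 2 (turn(left)): at (3,1), heading left
step 3 (move(1)): at (2,1), heading left
no rival 3-sequence matches.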